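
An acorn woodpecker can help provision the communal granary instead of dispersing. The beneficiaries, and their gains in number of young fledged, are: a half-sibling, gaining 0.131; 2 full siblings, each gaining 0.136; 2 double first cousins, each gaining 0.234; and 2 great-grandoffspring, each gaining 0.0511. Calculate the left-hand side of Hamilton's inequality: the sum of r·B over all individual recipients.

r to a half-sibling = 1/4 (half-sibs share one parent — one path of length 2: r = (1/2)^2 = 1/4).
r to a full sibling = 1/2 (full sibs share both parents — two paths of length 2: r = 2·(1/2)^2 = 1/2).
r to a double first cousin = 0.25 (double first cousins share both grandparent pairs — four paths of length 4: r = 4·(1/2)^4 = 1/4).
r to a great-grandoffspring = 1/8 (three parent–offspring links: r = (1/2)^3 = 1/8).
Summing one r·B term per recipient: 1·0.25·0.131 + 2·0.5·0.136 + 2·0.25·0.234 + 2·0.125·0.0511 = 0.298525.

0.298525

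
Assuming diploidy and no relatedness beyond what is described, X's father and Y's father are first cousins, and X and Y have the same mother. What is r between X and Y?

0.28125

With two independent routes of shared ancestry, r is the sum of the two contributions.
X and Y are related in two ways: second cousins through their fathers (r = 1/32) and half-sibs through their shared mother (r = 1/4).
r = 1/32 + 1/4 = 9/32 = 0.28125.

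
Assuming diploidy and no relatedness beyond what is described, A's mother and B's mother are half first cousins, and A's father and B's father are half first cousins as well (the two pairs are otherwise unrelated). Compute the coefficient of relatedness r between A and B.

Wright's path rule: contributions from independent ancestry routes add.
A and B are related in two ways: half second cousins through their mothers (r = 1/64) and half second cousins through their fathers (r = 1/64).
r = 1/64 + 1/64 = 1/32 = 0.03125.

0.03125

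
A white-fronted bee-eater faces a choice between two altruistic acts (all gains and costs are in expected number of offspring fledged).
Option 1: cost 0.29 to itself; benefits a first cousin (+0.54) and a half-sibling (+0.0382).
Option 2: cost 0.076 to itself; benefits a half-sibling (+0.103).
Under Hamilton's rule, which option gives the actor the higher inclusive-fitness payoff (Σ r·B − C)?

Option 2

Option 1: r to a first cousin = 0.125.
Option 1: r to a half-sibling = 0.25.
Option 1: Σ r·B − C = (1·0.125·0.54 + 1·0.25·0.0382) − 0.29 = -0.21295.
Option 2: r to a half-sibling = 0.25.
Option 2: Σ r·B − C = (1·0.25·0.103) − 0.076 = -0.05025.
Option 2 has the higher net inclusive-fitness payoff.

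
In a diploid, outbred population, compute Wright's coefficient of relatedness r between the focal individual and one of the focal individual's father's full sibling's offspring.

Each parent–offspring link contributes a factor of 1/2, and independent paths through distinct common ancestors add.
First cousins share one grandparent pair — two paths of length 4: r = 2·(1/2)^4 = 1/8.

0.125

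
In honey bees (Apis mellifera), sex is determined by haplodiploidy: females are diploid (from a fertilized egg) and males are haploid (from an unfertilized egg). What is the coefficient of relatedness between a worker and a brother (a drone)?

Her haploid brother carries none of their father's genes and a random half of their mother's genome; that half matches the maternal half of her own genome with probability 1/2: r = 1/2 · 1/2 = 1/4.

0.25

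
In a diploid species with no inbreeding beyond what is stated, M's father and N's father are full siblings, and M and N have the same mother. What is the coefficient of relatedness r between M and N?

Relatedness sums over independent paths through distinct common ancestors.
M and N are related in two ways: first cousins through their fathers (r = 1/8) and half-sibs through their shared mother (r = 1/4).
r = 1/8 + 1/4 = 3/8 = 0.375.

0.375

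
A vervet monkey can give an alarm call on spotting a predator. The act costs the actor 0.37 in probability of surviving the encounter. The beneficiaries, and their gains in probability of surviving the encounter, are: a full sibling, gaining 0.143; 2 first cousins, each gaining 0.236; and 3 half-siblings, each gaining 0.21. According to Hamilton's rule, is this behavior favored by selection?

No

Hamilton's rule: the trait is favored when the sum of r·B over every recipient exceeds the actor's cost C.
r to a full sibling = 0.5 (full sibs share both parents — two paths of length 2: r = 2·(1/2)^2 = 1/2).
r to a first cousin = 0.125 (first cousins share one grandparent pair — two paths of length 4: r = 2·(1/2)^4 = 1/8).
r to a half-sibling = 0.25 (half-sibs share one parent — one path of length 2: r = (1/2)^2 = 1/4).
Summing one r·B term per recipient: 1·0.5·0.143 + 2·0.125·0.236 + 3·0.25·0.21 = 0.288.
0.288 < 0.37: the indirect benefit is less than the cost.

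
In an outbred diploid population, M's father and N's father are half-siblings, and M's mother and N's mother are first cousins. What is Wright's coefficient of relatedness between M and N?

Relatedness sums over independent paths through distinct common ancestors.
M and N are related in two ways: half first cousins through their fathers (r = 1/16) and second cousins through their mothers (r = 1/32).
r = 1/16 + 1/32 = 3/32 = 0.09375.

0.09375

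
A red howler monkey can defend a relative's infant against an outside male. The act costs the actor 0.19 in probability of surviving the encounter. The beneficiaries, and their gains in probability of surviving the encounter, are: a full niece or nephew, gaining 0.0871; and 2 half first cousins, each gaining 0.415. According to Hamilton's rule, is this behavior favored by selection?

No

Hamilton's rule: the trait is favored when the sum of r·B over every recipient exceeds the actor's cost C.
r to a full niece or nephew = 1/4 (full aunt/uncle↔niece/nephew: two paths of length 3 through the shared grandparent pair: r = 2·(1/2)^3 = 1/4).
r to a half first cousin = 1/16 (half first cousins share one grandparent — one path of length 4: r = (1/2)^4 = 1/16).
Summing one r·B term per recipient: 1·0.25·0.0871 + 2·0.0625·0.415 = 0.07365.
0.07365 < 0.19: the indirect benefit is less than the cost.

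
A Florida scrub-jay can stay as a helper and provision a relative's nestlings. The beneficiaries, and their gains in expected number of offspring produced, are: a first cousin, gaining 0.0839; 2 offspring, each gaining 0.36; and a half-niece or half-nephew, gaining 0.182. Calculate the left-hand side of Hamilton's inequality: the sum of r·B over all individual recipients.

r to a first cousin = 1/8 (first cousins share one grandparent pair — two paths of length 4: r = 2·(1/2)^4 = 1/8).
r to an offspring = 1/2 (one parent–offspring link: r = (1/2)^1 = 1/2).
r to a half-niece or half-nephew = 0.125 (half-aunt/uncle↔niece/nephew: one path of length 3: r = (1/2)^3 = 1/8).
Summing one r·B term per recipient: 1·0.125·0.0839 + 2·0.5·0.36 + 1·0.125·0.182 = 0.3932375.

0.3932375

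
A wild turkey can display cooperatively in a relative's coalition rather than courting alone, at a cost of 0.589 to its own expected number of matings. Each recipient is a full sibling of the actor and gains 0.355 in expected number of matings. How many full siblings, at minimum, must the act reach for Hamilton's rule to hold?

r to a full sibling = 0.5 (full sibs share both parents — two paths of length 2: r = 2·(1/2)^2 = 1/2).
Hamilton's rule: n·r·B > C  ⇒  n > C/(r·B) = 0.589/(0.5·0.355) = 3.318.
The smallest integer exceeding 3.318 is 4.

4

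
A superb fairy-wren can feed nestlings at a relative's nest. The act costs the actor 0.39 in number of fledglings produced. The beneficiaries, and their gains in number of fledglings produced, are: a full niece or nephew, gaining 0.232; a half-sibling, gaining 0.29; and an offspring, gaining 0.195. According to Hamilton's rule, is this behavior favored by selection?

Hamilton's rule: the trait is favored when the sum of r·B over every recipient exceeds the actor's cost C.
r to a full niece or nephew = 0.25 (full aunt/uncle↔niece/nephew: two paths of length 3 through the shared grandparent pair: r = 2·(1/2)^3 = 1/4).
r to a half-sibling = 0.25 (half-sibs share one parent — one path of length 2: r = (1/2)^2 = 1/4).
r to an offspring = 0.5 (one parent–offspring link: r = (1/2)^1 = 1/2).
Summing one r·B term per recipient: 1·0.25·0.232 + 1·0.25·0.29 + 1·0.5·0.195 = 0.228.
0.228 < 0.39: the indirect benefit is less than the cost.

No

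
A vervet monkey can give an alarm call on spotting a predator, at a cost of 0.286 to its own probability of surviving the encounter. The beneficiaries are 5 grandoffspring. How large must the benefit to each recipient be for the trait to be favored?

0.2288

r to a grandoffspring = 1/4 (two parent–offspring links: r = (1/2)^2 = 1/4).
Hamilton's rule with n recipients of equal r: n·r·B > C, so B > C/(n·r) = 0.286/(5·0.25) = 0.2288.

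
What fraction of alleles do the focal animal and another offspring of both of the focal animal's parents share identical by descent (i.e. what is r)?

Each parent–offspring link contributes a factor of 1/2, and independent paths through distinct common ancestors add.
Full sibs share both parents — two paths of length 2: r = 2·(1/2)^2 = 1/2.

0.5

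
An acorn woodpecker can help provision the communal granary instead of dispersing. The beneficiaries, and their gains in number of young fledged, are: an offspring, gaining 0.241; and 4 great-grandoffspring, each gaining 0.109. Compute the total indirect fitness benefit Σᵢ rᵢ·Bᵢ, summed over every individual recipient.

0.175

r to an offspring = 0.5 (one parent–offspring link: r = (1/2)^1 = 1/2).
r to a great-grandoffspring = 0.125 (three parent–offspring links: r = (1/2)^3 = 1/8).
Summing one r·B term per recipient: 1·0.5·0.241 + 4·0.125·0.109 = 0.175.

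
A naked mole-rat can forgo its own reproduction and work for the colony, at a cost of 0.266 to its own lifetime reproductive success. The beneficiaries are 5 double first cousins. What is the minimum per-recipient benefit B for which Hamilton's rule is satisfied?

r to a double first cousin = 0.25 (double first cousins share both grandparent pairs — four paths of length 4: r = 4·(1/2)^4 = 1/4).
Hamilton's rule with n recipients of equal r: n·r·B > C, so B > C/(n·r) = 0.266/(5·0.25) = 0.2128.

0.2128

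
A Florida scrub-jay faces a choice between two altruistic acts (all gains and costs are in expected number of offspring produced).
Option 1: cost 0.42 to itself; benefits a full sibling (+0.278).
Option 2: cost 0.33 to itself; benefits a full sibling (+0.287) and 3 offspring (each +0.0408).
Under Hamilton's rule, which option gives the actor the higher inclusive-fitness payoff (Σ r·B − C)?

Option 1: r to a full sibling = 0.5.
Option 1: Σ r·B − C = (1·0.5·0.278) − 0.42 = -0.281.
Option 2: r to a full sibling = 0.5.
Option 2: r to an offspring = 0.5.
Option 2: Σ r·B − C = (1·0.5·0.287 + 3·0.5·0.0408) − 0.33 = -0.1253.
Option 2 has the higher net inclusive-fitness payoff.

Option 2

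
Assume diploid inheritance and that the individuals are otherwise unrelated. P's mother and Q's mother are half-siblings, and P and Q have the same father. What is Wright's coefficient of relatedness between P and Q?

Independent pedigree routes through distinct common ancestors add.
P and Q are related in two ways: half first cousins through their mothers (r = 1/16) and half-sibs through their shared father (r = 1/4).
r = 1/16 + 1/4 = 0.3125.

0.3125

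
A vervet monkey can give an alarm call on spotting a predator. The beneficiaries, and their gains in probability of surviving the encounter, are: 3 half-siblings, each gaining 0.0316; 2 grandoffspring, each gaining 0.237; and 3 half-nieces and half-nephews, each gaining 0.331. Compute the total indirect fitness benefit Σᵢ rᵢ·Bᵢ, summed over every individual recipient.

r to a half-sibling = 1/4 (half-sibs share one parent — one path of length 2: r = (1/2)^2 = 1/4).
r to a grandoffspring = 1/4 (two parent–offspring links: r = (1/2)^2 = 1/4).
r to a half-niece or half-nephew = 1/8 (half-aunt/uncle↔niece/nephew: one path of length 3: r = (1/2)^3 = 1/8).
Summing one r·B term per recipient: 3·0.25·0.0316 + 2·0.25·0.237 + 3·0.125·0.331 = 0.266325.

0.266325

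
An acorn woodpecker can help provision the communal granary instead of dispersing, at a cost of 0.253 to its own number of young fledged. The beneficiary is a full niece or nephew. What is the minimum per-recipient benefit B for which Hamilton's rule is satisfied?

1.012

r to a full niece or nephew = 0.25 (full aunt/uncle↔niece/nephew: two paths of length 3 through the shared grandparent pair: r = 2·(1/2)^3 = 1/4).
Hamilton's rule with n recipients of equal r: n·r·B > C, so B > C/(n·r) = 0.253/(1·0.25) = 1.012.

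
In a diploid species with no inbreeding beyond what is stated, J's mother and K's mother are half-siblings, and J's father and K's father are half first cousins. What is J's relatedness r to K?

Wright's path rule: contributions from independent ancestry routes add.
J and K are related in two ways: half first cousins through their mothers (r = 1/16) and half second cousins through their fathers (r = 1/64).
r = 1/16 + 1/64 = 5/64 = 0.078125.

0.078125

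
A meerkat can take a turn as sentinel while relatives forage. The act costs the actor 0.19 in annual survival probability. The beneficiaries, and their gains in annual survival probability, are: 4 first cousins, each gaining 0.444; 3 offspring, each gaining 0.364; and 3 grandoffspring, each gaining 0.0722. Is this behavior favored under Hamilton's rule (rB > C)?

Yes

Hamilton's rule: the trait is favored when the sum of r·B over every recipient exceeds the actor's cost C.
r to a first cousin = 0.125 (first cousins share one grandparent pair — two paths of length 4: r = 2·(1/2)^4 = 1/8).
r to an offspring = 0.5 (one parent–offspring link: r = (1/2)^1 = 1/2).
r to a grandoffspring = 0.25 (two parent–offspring links: r = (1/2)^2 = 1/4).
Summing one r·B term per recipient: 4·0.125·0.444 + 3·0.5·0.364 + 3·0.25·0.0722 = 0.82215.
0.82215 > 0.19: the indirect benefit exceeds the cost.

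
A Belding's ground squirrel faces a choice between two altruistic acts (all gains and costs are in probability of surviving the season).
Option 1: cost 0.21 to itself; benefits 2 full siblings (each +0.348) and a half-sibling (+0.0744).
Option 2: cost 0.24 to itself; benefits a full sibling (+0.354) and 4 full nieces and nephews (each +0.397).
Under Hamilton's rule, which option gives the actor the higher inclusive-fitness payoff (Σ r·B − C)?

Option 1: r to a full sibling = 0.5.
Option 1: r to a half-sibling = 0.25.
Option 1: Σ r·B − C = (2·0.5·0.348 + 1·0.25·0.0744) − 0.21 = 0.1566.
Option 2: r to a full sibling = 0.5.
Option 2: r to a full niece or nephew = 0.25.
Option 2: Σ r·B − C = (1·0.5·0.354 + 4·0.25·0.397) − 0.24 = 0.334.
Option 2 has the higher net inclusive-fitness payoff.

Option 2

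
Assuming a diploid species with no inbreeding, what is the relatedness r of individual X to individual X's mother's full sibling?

0.25

Each parent–offspring link contributes a factor of 1/2, and independent paths through distinct common ancestors add.
Full aunt/uncle↔niece/nephew: two paths of length 3 through the shared grandparent pair: r = 2·(1/2)^3 = 1/4.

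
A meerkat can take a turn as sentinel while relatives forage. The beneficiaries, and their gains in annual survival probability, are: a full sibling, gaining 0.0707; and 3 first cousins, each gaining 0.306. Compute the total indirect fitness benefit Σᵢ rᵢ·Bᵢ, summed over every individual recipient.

0.1501

r to a full sibling = 1/2 (full sibs share both parents — two paths of length 2: r = 2·(1/2)^2 = 1/2).
r to a first cousin = 0.125 (first cousins share one grandparent pair — two paths of length 4: r = 2·(1/2)^4 = 1/8).
Summing one r·B term per recipient: 1·0.5·0.0707 + 3·0.125·0.306 = 0.1501.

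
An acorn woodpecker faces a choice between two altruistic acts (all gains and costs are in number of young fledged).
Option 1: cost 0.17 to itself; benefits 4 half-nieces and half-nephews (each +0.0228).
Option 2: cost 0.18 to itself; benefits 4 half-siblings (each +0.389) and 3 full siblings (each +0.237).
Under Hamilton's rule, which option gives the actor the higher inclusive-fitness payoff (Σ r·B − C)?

Option 1: r to a half-niece or half-nephew = 0.125.
Option 1: Σ r·B − C = (4·0.125·0.0228) − 0.17 = -0.1586.
Option 2: r to a half-sibling = 0.25.
Option 2: r to a full sibling = 0.5.
Option 2: Σ r·B − C = (4·0.25·0.389 + 3·0.5·0.237) − 0.18 = 0.5645.
Option 2 has the higher net inclusive-fitness payoff.

Option 2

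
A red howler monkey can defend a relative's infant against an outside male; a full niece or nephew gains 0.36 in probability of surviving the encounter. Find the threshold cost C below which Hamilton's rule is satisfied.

0.09

r to a full niece or nephew = 1/4 (full aunt/uncle↔niece/nephew: two paths of length 3 through the shared grandparent pair: r = 2·(1/2)^3 = 1/4).
Hamilton's rule: n·r·B > C, so the trait is favored while C < n·r·B = 1·0.25·0.36 = 0.09.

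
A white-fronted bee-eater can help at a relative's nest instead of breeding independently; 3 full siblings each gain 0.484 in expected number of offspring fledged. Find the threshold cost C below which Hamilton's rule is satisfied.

r to a full sibling = 0.5 (full sibs share both parents — two paths of length 2: r = 2·(1/2)^2 = 1/2).
Hamilton's rule: n·r·B > C, so the trait is favored while C < n·r·B = 3·0.5·0.484 = 0.726.

0.726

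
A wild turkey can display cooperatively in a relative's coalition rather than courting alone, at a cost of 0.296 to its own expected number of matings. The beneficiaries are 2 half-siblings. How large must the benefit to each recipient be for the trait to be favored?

0.592

r to a half-sibling = 1/4 (half-sibs share one parent — one path of length 2: r = (1/2)^2 = 1/4).
Hamilton's rule with n recipients of equal r: n·r·B > C, so B > C/(n·r) = 0.296/(2·0.25) = 0.592.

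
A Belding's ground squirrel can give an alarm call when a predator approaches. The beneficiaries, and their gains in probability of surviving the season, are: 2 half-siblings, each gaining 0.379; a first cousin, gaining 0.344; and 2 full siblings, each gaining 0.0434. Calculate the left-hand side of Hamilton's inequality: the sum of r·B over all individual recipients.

0.2759

r to a half-sibling = 1/4 (half-sibs share one parent — one path of length 2: r = (1/2)^2 = 1/4).
r to a first cousin = 0.125 (first cousins share one grandparent pair — two paths of length 4: r = 2·(1/2)^4 = 1/8).
r to a full sibling = 1/2 (full sibs share both parents — two paths of length 2: r = 2·(1/2)^2 = 1/2).
Summing one r·B term per recipient: 2·0.25·0.379 + 1·0.125·0.344 + 2·0.5·0.0434 = 0.2759.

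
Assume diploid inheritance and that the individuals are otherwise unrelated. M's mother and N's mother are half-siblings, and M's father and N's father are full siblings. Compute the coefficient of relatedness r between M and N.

With two independent routes of shared ancestry, r is the sum of the two contributions.
M and N are related in two ways: half first cousins through their mothers (r = 1/16) and first cousins through their fathers (r = 1/8).
r = 1/16 + 1/8 = 0.1875.

0.1875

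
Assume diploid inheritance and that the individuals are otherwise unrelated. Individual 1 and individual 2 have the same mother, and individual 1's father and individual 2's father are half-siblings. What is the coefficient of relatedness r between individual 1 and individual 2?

0.3125

With two independent routes of shared ancestry, r is the sum of the two contributions.
Individual 1 and individual 2 are related in two ways: half-sibs through their shared mother (r = 1/4) and half first cousins through their fathers (r = 1/16).
r = 1/4 + 1/16 = 5/16 = 0.3125.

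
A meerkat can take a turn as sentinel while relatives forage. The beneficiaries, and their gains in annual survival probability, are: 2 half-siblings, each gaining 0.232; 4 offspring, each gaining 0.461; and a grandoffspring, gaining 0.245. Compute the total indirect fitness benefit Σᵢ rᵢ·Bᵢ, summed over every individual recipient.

1.09925

r to a half-sibling = 0.25 (half-sibs share one parent — one path of length 2: r = (1/2)^2 = 1/4).
r to an offspring = 1/2 (one parent–offspring link: r = (1/2)^1 = 1/2).
r to a grandoffspring = 0.25 (two parent–offspring links: r = (1/2)^2 = 1/4).
Summing one r·B term per recipient: 2·0.25·0.232 + 4·0.5·0.461 + 1·0.25·0.245 = 1.09925.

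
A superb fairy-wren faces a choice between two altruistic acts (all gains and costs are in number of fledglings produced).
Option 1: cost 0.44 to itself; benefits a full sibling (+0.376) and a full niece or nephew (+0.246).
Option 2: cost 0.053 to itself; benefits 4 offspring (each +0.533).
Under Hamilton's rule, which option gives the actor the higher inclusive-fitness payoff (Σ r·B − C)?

Option 2

Option 1: r to a full sibling = 0.5.
Option 1: r to a full niece or nephew = 0.25.
Option 1: Σ r·B − C = (1·0.5·0.376 + 1·0.25·0.246) − 0.44 = -0.1905.
Option 2: r to an offspring = 0.5.
Option 2: Σ r·B − C = (4·0.5·0.533) − 0.053 = 1.013.
Option 2 has the higher net inclusive-fitness payoff.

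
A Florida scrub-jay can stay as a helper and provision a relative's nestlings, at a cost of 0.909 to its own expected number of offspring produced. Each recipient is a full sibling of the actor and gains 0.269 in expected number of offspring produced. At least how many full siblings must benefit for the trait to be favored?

7

r to a full sibling = 0.5 (full sibs share both parents — two paths of length 2: r = 2·(1/2)^2 = 1/2).
Hamilton's rule: n·r·B > C  ⇒  n > C/(r·B) = 0.909/(0.5·0.269) = 6.758.
The smallest integer exceeding 6.758 is 7.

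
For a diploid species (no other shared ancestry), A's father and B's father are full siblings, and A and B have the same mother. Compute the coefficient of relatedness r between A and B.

0.375

Independent pedigree routes through distinct common ancestors add.
A and B are related in two ways: first cousins through their fathers (r = 1/8) and half-sibs through their shared mother (r = 1/4).
r = 1/8 + 1/4 = 3/8 = 0.375.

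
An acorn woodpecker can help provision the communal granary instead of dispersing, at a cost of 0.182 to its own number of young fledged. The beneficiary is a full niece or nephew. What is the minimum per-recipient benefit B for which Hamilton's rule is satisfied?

0.728

r to a full niece or nephew = 1/4 (full aunt/uncle↔niece/nephew: two paths of length 3 through the shared grandparent pair: r = 2·(1/2)^3 = 1/4).
Hamilton's rule with n recipients of equal r: n·r·B > C, so B > C/(n·r) = 0.182/(1·0.25) = 0.728.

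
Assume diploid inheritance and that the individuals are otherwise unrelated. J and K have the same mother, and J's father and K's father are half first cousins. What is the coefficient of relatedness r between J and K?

Independent pedigree routes through distinct common ancestors add.
J and K are related in two ways: half-sibs through their shared mother (r = 1/4) and half second cousins through their fathers (r = 1/64).
r = 1/4 + 1/64 = 0.265625.

0.265625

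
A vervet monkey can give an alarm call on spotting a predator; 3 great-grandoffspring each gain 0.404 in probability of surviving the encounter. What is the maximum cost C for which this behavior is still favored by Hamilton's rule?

0.1515

r to a great-grandoffspring = 0.125 (three parent–offspring links: r = (1/2)^3 = 1/8).
Hamilton's rule: n·r·B > C, so the trait is favored while C < n·r·B = 3·0.125·0.404 = 0.1515.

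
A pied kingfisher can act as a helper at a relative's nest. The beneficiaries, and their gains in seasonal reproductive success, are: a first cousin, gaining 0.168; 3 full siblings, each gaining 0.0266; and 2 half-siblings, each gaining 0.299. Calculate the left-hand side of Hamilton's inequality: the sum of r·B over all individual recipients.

0.2104

r to a first cousin = 0.125 (first cousins share one grandparent pair — two paths of length 4: r = 2·(1/2)^4 = 1/8).
r to a full sibling = 0.5 (full sibs share both parents — two paths of length 2: r = 2·(1/2)^2 = 1/2).
r to a half-sibling = 0.25 (half-sibs share one parent — one path of length 2: r = (1/2)^2 = 1/4).
Summing one r·B term per recipient: 1·0.125·0.168 + 3·0.5·0.0266 + 2·0.25·0.299 = 0.2104.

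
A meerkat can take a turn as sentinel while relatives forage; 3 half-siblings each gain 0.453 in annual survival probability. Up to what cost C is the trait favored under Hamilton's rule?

r to a half-sibling = 1/4 (half-sibs share one parent — one path of length 2: r = (1/2)^2 = 1/4).
Hamilton's rule: n·r·B > C, so the trait is favored while C < n·r·B = 3·0.25·0.453 = 0.33975.

0.33975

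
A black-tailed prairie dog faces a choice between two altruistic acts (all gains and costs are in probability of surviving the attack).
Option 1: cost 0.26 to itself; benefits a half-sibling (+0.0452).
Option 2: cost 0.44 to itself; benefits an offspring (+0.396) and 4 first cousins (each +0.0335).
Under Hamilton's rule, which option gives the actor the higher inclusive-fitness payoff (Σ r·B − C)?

Option 2

Option 1: r to a half-sibling = 0.25.
Option 1: Σ r·B − C = (1·0.25·0.0452) − 0.26 = -0.2487.
Option 2: r to an offspring = 0.5.
Option 2: r to a first cousin = 0.125.
Option 2: Σ r·B − C = (1·0.5·0.396 + 4·0.125·0.0335) − 0.44 = -0.22525.
Option 2 has the higher net inclusive-fitness payoff.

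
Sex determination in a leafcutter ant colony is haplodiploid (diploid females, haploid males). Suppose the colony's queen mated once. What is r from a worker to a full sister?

0.75

Haplodiploid full sisters inherit their father's entire haploid genome identically (contributing 1/2) and on average half of their mother's contribution (1/2 · 1/2 = 1/4); r = 1/2 + 1/4 = 3/4.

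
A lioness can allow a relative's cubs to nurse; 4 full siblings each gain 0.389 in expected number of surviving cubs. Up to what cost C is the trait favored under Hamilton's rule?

r to a full sibling = 1/2 (full sibs share both parents — two paths of length 2: r = 2·(1/2)^2 = 1/2).
Hamilton's rule: n·r·B > C, so the trait is favored while C < n·r·B = 4·0.5·0.389 = 0.778.

0.778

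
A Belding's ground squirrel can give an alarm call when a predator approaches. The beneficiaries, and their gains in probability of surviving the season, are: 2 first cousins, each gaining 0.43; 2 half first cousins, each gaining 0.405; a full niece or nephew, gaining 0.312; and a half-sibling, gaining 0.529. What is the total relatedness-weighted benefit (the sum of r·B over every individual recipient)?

0.368375

r to a first cousin = 1/8 (first cousins share one grandparent pair — two paths of length 4: r = 2·(1/2)^4 = 1/8).
r to a half first cousin = 1/16 (half first cousins share one grandparent — one path of length 4: r = (1/2)^4 = 1/16).
r to a full niece or nephew = 1/4 (full aunt/uncle↔niece/nephew: two paths of length 3 through the shared grandparent pair: r = 2·(1/2)^3 = 1/4).
r to a half-sibling = 0.25 (half-sibs share one parent — one path of length 2: r = (1/2)^2 = 1/4).
Summing one r·B term per recipient: 2·0.125·0.43 + 2·0.0625·0.405 + 1·0.25·0.312 + 1·0.25·0.529 = 0.368375.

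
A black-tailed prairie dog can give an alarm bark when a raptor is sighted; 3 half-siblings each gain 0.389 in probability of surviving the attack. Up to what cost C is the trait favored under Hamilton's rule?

0.29175

r to a half-sibling = 1/4 (half-sibs share one parent — one path of length 2: r = (1/2)^2 = 1/4).
Hamilton's rule: n·r·B > C, so the trait is favored while C < n·r·B = 3·0.25·0.389 = 0.29175.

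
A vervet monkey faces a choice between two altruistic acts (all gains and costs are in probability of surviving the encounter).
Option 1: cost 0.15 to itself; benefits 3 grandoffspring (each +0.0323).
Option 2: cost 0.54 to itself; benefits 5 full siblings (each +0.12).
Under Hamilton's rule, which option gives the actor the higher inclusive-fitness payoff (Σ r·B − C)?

Option 1

Option 1: r to a grandoffspring = 0.25.
Option 1: Σ r·B − C = (3·0.25·0.0323) − 0.15 = -0.125775.
Option 2: r to a full sibling = 0.5.
Option 2: Σ r·B − C = (5·0.5·0.12) − 0.54 = -0.24.
Option 1 has the higher net inclusive-fitness payoff.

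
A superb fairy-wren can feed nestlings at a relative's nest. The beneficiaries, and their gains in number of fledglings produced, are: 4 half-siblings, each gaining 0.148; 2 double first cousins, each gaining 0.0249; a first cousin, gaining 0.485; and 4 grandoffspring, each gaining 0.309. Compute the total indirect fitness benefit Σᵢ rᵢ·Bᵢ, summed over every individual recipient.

r to a half-sibling = 1/4 (half-sibs share one parent — one path of length 2: r = (1/2)^2 = 1/4).
r to a double first cousin = 0.25 (double first cousins share both grandparent pairs — four paths of length 4: r = 4·(1/2)^4 = 1/4).
r to a first cousin = 1/8 (first cousins share one grandparent pair — two paths of length 4: r = 2·(1/2)^4 = 1/8).
r to a grandoffspring = 0.25 (two parent–offspring links: r = (1/2)^2 = 1/4).
Summing one r·B term per recipient: 4·0.25·0.148 + 2·0.25·0.0249 + 1·0.125·0.485 + 4·0.25·0.309 = 0.530075.

0.530075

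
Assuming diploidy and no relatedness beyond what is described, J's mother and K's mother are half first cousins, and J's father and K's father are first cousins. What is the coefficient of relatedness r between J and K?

With two independent routes of shared ancestry, r is the sum of the two contributions.
J and K are related in two ways: half second cousins through their mothers (r = 1/64) and second cousins through their fathers (r = 1/32).
r = 1/64 + 1/32 = 3/64 = 0.046875.

0.046875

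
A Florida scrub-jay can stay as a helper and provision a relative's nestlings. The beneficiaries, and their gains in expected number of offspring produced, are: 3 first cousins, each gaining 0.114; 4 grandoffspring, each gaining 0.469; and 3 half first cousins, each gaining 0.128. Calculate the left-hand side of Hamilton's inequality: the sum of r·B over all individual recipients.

r to a first cousin = 1/8 (first cousins share one grandparent pair — two paths of length 4: r = 2·(1/2)^4 = 1/8).
r to a grandoffspring = 0.25 (two parent–offspring links: r = (1/2)^2 = 1/4).
r to a half first cousin = 0.0625 (half first cousins share one grandparent — one path of length 4: r = (1/2)^4 = 1/16).
Summing one r·B term per recipient: 3·0.125·0.114 + 4·0.25·0.469 + 3·0.0625·0.128 = 0.53575.

0.53575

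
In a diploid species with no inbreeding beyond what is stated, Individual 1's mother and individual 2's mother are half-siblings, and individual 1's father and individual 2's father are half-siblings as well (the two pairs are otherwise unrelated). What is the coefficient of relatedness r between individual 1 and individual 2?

With two independent routes of shared ancestry, r is the sum of the two contributions.
Individual 1 and individual 2 are related in two ways: half first cousins through their mothers (r = 1/16) and half first cousins through their fathers (r = 1/16).
r = 1/16 + 1/16 = 1/8 = 0.125.

0.125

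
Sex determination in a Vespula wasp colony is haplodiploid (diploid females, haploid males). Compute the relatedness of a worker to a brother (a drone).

Her haploid brother carries none of their father's genes and a random half of their mother's genome; that half matches the maternal half of her own genome with probability 1/2: r = 1/2 · 1/2 = 1/4.

0.25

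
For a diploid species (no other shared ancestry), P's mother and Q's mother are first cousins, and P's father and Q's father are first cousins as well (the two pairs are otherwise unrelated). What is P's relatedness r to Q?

Wright's path rule: contributions from independent ancestry routes add.
P and Q are related in two ways: second cousins through their mothers (r = 1/32) and second cousins through their fathers (r = 1/32).
r = 1/32 + 1/32 = 1/16 = 0.0625.

0.0625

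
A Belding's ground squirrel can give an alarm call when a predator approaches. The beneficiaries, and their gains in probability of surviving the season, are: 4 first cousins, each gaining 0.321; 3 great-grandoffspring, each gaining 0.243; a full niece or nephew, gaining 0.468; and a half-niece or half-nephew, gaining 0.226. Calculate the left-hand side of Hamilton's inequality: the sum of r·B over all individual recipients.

r to a first cousin = 0.125 (first cousins share one grandparent pair — two paths of length 4: r = 2·(1/2)^4 = 1/8).
r to a great-grandoffspring = 1/8 (three parent–offspring links: r = (1/2)^3 = 1/8).
r to a full niece or nephew = 0.25 (full aunt/uncle↔niece/nephew: two paths of length 3 through the shared grandparent pair: r = 2·(1/2)^3 = 1/4).
r to a half-niece or half-nephew = 1/8 (half-aunt/uncle↔niece/nephew: one path of length 3: r = (1/2)^3 = 1/8).
Summing one r·B term per recipient: 4·0.125·0.321 + 3·0.125·0.243 + 1·0.25·0.468 + 1·0.125·0.226 = 0.396875.

0.396875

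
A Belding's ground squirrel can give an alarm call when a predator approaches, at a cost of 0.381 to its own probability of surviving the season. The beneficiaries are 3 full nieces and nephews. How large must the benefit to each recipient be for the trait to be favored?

r to a full niece or nephew = 1/4 (full aunt/uncle↔niece/nephew: two paths of length 3 through the shared grandparent pair: r = 2·(1/2)^3 = 1/4).
Hamilton's rule with n recipients of equal r: n·r·B > C, so B > C/(n·r) = 0.381/(3·0.25) = 0.508.

0.508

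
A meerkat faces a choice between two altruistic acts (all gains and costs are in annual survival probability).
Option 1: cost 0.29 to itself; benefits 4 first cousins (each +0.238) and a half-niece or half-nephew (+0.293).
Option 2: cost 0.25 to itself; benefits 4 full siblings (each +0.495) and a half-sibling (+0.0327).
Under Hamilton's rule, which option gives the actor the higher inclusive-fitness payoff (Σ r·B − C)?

Option 1: r to a first cousin = 0.125.
Option 1: r to a half-niece or half-nephew = 0.125.
Option 1: Σ r·B − C = (4·0.125·0.238 + 1·0.125·0.293) − 0.29 = -0.134375.
Option 2: r to a full sibling = 0.5.
Option 2: r to a half-sibling = 0.25.
Option 2: Σ r·B − C = (4·0.5·0.495 + 1·0.25·0.0327) − 0.25 = 0.748175.
Option 2 has the higher net inclusive-fitness payoff.

Option 2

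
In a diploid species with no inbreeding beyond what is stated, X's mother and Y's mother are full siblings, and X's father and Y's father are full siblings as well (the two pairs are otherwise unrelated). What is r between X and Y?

0.25

Wright's path rule: contributions from independent ancestry routes add.
X and Y are related in two ways: first cousins through their mothers (r = 1/8) and first cousins through their fathers (r = 1/8) — i.e. double first cousins.
r = 1/8 + 1/8 = 1/4 = 0.25.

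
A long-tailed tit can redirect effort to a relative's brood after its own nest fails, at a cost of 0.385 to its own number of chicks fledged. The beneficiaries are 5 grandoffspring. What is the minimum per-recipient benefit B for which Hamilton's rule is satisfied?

r to a grandoffspring = 0.25 (two parent–offspring links: r = (1/2)^2 = 1/4).
Hamilton's rule with n recipients of equal r: n·r·B > C, so B > C/(n·r) = 0.385/(5·0.25) = 0.308.

0.308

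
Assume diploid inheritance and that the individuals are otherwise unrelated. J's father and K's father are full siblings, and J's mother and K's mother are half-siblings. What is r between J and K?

Relatedness sums over independent paths through distinct common ancestors.
J and K are related in two ways: first cousins through their fathers (r = 1/8) and half first cousins through their mothers (r = 1/16).
r = 1/8 + 1/16 = 0.1875.

0.1875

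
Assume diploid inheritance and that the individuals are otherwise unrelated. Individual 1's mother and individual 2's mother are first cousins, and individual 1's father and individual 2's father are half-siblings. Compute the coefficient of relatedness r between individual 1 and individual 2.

Relatedness sums over independent paths through distinct common ancestors.
Individual 1 and individual 2 are related in two ways: second cousins through their mothers (r = 1/32) and half first cousins through their fathers (r = 1/16).
r = 1/32 + 1/16 = 3/32 = 0.09375.

0.09375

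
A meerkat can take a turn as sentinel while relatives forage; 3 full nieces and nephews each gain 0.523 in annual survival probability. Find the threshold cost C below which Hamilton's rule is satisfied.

0.39225

r to a full niece or nephew = 1/4 (full aunt/uncle↔niece/nephew: two paths of length 3 through the shared grandparent pair: r = 2·(1/2)^3 = 1/4).
Hamilton's rule: n·r·B > C, so the trait is favored while C < n·r·B = 3·0.25·0.523 = 0.39225.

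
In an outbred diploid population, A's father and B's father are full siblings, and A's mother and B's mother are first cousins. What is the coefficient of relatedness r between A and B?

Independent pedigree routes through distinct common ancestors add.
A and B are related in two ways: first cousins through their fathers (r = 1/8) and second cousins through their mothers (r = 1/32).
r = 1/8 + 1/32 = 5/32 = 0.15625.

0.15625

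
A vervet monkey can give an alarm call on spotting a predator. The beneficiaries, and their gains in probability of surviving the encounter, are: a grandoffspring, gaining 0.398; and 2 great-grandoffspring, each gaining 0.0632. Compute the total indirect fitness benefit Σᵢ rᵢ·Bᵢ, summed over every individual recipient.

r to a grandoffspring = 0.25 (two parent–offspring links: r = (1/2)^2 = 1/4).
r to a great-grandoffspring = 1/8 (three parent–offspring links: r = (1/2)^3 = 1/8).
Summing one r·B term per recipient: 1·0.25·0.398 + 2·0.125·0.0632 = 0.1153.

0.1153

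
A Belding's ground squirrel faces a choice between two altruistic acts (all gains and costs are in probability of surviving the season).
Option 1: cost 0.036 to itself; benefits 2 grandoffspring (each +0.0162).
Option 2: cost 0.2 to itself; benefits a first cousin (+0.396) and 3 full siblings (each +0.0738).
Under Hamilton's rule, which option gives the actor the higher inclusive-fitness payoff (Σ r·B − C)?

Option 1

Option 1: r to a grandoffspring = 0.25.
Option 1: Σ r·B − C = (2·0.25·0.0162) − 0.036 = -0.0279.
Option 2: r to a first cousin = 0.125.
Option 2: r to a full sibling = 0.5.
Option 2: Σ r·B − C = (1·0.125·0.396 + 3·0.5·0.0738) − 0.2 = -0.0398.
Option 1 has the higher net inclusive-fitness payoff.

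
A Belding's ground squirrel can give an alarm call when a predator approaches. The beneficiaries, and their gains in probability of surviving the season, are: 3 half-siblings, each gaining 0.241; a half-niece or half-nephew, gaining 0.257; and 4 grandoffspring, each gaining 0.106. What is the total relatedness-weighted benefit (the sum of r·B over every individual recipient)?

0.318875

r to a half-sibling = 0.25 (half-sibs share one parent — one path of length 2: r = (1/2)^2 = 1/4).
r to a half-niece or half-nephew = 1/8 (half-aunt/uncle↔niece/nephew: one path of length 3: r = (1/2)^3 = 1/8).
r to a grandoffspring = 1/4 (two parent–offspring links: r = (1/2)^2 = 1/4).
Summing one r·B term per recipient: 3·0.25·0.241 + 1·0.125·0.257 + 4·0.25·0.106 = 0.318875.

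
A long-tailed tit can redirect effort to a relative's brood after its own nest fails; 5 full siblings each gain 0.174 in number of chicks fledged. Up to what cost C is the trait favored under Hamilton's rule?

r to a full sibling = 0.5 (full sibs share both parents — two paths of length 2: r = 2·(1/2)^2 = 1/2).
Hamilton's rule: n·r·B > C, so the trait is favored while C < n·r·B = 5·0.5·0.174 = 0.435.

0.435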